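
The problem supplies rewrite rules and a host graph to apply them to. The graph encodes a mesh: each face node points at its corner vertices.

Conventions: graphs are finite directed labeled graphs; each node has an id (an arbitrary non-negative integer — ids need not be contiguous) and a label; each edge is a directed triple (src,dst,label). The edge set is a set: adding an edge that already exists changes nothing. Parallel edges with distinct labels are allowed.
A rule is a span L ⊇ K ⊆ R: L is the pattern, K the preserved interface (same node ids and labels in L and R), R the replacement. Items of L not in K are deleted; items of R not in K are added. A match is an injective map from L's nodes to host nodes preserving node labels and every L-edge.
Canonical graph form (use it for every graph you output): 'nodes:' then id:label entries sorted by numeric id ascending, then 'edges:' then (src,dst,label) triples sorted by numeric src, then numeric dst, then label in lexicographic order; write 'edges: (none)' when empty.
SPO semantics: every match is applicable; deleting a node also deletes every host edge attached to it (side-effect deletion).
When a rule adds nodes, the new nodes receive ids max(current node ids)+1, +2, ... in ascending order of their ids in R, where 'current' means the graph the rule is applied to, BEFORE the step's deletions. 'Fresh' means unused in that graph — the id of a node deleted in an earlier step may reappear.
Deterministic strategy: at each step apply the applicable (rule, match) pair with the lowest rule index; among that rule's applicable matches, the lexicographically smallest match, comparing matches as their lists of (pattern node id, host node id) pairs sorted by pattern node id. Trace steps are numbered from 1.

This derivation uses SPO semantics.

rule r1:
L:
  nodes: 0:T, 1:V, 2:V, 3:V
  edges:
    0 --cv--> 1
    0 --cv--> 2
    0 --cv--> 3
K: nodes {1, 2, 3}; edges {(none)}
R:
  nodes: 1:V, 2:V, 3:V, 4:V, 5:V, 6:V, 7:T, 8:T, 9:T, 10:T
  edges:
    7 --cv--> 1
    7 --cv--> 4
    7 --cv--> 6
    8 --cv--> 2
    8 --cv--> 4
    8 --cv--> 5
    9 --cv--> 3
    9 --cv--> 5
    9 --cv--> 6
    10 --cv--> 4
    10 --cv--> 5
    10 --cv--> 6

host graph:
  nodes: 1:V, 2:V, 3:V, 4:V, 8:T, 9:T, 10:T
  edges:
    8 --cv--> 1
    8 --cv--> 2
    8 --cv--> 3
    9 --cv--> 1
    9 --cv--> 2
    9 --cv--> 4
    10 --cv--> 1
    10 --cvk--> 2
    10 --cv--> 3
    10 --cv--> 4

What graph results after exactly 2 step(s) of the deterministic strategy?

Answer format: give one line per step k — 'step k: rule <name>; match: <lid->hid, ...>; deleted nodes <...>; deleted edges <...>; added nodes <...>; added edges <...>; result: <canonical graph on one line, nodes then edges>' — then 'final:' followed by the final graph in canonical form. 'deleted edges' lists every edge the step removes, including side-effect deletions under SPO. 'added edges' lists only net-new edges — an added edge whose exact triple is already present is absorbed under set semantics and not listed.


step 1: rule r1; match: 0->8, 1->1, 2->2, 3->3; deleted nodes 8; deleted edges (8,1,cv); (8,2,cv); (8,3,cv); added nodes 11, 12, 13, 14, 15, 16, 17; added edges (14,1,cv); (14,11,cv); (14,13,cv); (15,2,cv); (15,11,cv); (15,12,cv); (16,3,cv); (16,12,cv); (16,13,cv); (17,11,cv); (17,12,cv); (17,13,cv); result: nodes: 1:V, 2:V, 3:V, 4:V, 9:T, 10:T, 11:V, 12:V, 13:V, 14:T, 15:T, 16:T, 17:T edges: (9,1,cv); (9,2,cv); (9,4,cv); (10,1,cv); (10,2,cvk); (10,3,cv); (10,4,cv); (14,1,cv); (14,11,cv); (14,13,cv); (15,2,cv); (15,11,cv); (15,12,cv); (16,3,cv); (16,12,cv); (16,13,cv); (17,11,cv); (17,12,cv); (17,13,cv)
step 2: rule r1; match: 0->9, 1->1, 2->2, 3->4; deleted nodes 9; deleted edges (9,1,cv); (9,2,cv); (9,4,cv); added nodes 18, 19, 20, 21, 22, 23, 24; added edges (21,1,cv); (21,18,cv); (21,20,cv); (22,2,cv); (22,18,cv); (22,19,cv); (23,4,cv); (23,19,cv); (23,20,cv); (24,18,cv); (24,19,cv); (24,20,cv); result: nodes: 1:V, 2:V, 3:V, 4:V, 10:T, 11:V, 12:V, 13:V, 14:T, 15:T, 16:T, 17:T, 18:V, 19:V, 20:V, 21:T, 22:T, 23:T, 24:T edges: (10,1,cv); (10,2,cvk); (10,3,cv); (10,4,cv); (14,1,cv); (14,11,cv); (14,13,cv); (15,2,cv); (15,11,cv); (15,12,cv); (16,3,cv); (16,12,cv); (16,13,cv); (17,11,cv); (17,12,cv); (17,13,cv); (21,1,cv); (21,18,cv); (21,20,cv); (22,2,cv); (22,18,cv); (22,19,cv); (23,4,cv); (23,19,cv); (23,20,cv); (24,18,cv); (24,19,cv); (24,20,cv)
final:
nodes: 1:V, 2:V, 3:V, 4:V, 10:T, 11:V, 12:V, 13:V, 14:T, 15:T, 16:T, 17:T, 18:V, 19:V, 20:V, 21:T, 22:T, 23:T, 24:T
edges: (10,1,cv); (10,2,cvk); (10,3,cv); (10,4,cv); (14,1,cv); (14,11,cv); (14,13,cv); (15,2,cv); (15,11,cv); (15,12,cv); (16,3,cv); (16,12,cv); (16,13,cv); (17,11,cv); (17,12,cv); (17,13,cv); (21,1,cv); (21,18,cv); (21,20,cv); (22,2,cv); (22,18,cv); (22,19,cv); (23,4,cv); (23,19,cv); (23,20,cv); (24,18,cv); (24,19,cv); (24,20,cv)


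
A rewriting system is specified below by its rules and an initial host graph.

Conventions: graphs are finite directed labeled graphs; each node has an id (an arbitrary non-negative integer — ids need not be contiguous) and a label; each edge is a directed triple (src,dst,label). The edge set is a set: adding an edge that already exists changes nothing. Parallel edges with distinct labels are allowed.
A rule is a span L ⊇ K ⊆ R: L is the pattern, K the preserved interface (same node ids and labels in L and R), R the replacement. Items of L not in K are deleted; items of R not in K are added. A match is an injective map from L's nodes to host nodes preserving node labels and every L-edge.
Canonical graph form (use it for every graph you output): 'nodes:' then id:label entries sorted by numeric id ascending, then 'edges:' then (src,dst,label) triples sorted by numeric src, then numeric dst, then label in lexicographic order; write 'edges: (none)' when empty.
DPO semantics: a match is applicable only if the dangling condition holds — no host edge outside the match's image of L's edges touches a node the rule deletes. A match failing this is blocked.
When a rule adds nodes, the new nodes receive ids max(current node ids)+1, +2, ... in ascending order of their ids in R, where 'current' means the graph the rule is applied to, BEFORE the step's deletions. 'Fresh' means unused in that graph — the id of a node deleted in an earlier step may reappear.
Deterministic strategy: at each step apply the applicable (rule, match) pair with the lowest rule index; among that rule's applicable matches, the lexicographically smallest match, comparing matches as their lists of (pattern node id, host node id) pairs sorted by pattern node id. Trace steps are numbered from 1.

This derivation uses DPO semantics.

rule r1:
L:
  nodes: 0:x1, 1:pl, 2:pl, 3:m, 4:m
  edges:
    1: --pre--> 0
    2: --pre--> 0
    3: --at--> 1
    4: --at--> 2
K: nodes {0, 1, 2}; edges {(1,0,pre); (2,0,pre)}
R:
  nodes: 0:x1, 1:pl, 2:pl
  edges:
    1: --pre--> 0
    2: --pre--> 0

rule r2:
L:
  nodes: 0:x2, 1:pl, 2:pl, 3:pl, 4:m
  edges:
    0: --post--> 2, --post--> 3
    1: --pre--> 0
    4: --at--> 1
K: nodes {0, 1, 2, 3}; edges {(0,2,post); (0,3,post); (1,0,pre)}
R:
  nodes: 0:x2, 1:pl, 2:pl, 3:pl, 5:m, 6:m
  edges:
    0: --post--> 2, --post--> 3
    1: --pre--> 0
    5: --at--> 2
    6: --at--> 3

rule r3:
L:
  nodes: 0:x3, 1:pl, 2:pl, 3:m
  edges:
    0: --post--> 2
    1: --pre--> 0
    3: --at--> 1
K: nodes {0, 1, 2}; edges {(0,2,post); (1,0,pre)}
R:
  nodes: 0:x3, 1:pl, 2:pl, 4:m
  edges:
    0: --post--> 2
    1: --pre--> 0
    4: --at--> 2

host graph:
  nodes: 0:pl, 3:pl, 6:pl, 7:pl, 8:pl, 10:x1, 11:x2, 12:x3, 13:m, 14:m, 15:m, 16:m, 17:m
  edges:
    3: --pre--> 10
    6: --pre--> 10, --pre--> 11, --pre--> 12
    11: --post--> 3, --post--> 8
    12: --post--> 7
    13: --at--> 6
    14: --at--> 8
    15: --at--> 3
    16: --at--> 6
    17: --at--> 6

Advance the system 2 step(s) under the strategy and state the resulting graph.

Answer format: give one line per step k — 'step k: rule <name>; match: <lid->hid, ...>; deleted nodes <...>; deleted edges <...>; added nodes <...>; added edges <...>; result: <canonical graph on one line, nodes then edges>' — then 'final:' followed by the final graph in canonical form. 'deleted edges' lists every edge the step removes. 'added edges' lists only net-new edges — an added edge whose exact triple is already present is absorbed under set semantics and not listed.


step 1: rule r1; match: 0->10, 1->3, 2->6, 3->15, 4->13; deleted nodes 13, 15; deleted edges (13,6,at); (15,3,at); added nodes (none); added edges (none); result: nodes: 0:pl, 3:pl, 6:pl, 7:pl, 8:pl, 10:x1, 11:x2, 12:x3, 14:m, 16:m, 17:m edges: (3,10,pre); (6,10,pre); (6,11,pre); (6,12,pre); (11,3,post); (11,8,post); (12,7,post); (14,8,at); (16,6,at); (17,6,at)
step 2: rule r2; match: 0->11, 1->6, 2->3, 3->8, 4->16; deleted nodes 16; deleted edges (16,6,at); added nodes 18, 19; added edges (18,3,at); (19,8,at); result: nodes: 0:pl, 3:pl, 6:pl, 7:pl, 8:pl, 10:x1, 11:x2, 12:x3, 14:m, 17:m, 18:m, 19:m edges: (3,10,pre); (6,10,pre); (6,11,pre); (6,12,pre); (11,3,post); (11,8,post); (12,7,post); (14,8,at); (17,6,at); (18,3,at); (19,8,at)
final:
nodes: 0:pl, 3:pl, 6:pl, 7:pl, 8:pl, 10:x1, 11:x2, 12:x3, 14:m, 17:m, 18:m, 19:m
edges: (3,10,pre); (6,10,pre); (6,11,pre); (6,12,pre); (11,3,post); (11,8,post); (12,7,post); (14,8,at); (17,6,at); (18,3,at); (19,8,at)


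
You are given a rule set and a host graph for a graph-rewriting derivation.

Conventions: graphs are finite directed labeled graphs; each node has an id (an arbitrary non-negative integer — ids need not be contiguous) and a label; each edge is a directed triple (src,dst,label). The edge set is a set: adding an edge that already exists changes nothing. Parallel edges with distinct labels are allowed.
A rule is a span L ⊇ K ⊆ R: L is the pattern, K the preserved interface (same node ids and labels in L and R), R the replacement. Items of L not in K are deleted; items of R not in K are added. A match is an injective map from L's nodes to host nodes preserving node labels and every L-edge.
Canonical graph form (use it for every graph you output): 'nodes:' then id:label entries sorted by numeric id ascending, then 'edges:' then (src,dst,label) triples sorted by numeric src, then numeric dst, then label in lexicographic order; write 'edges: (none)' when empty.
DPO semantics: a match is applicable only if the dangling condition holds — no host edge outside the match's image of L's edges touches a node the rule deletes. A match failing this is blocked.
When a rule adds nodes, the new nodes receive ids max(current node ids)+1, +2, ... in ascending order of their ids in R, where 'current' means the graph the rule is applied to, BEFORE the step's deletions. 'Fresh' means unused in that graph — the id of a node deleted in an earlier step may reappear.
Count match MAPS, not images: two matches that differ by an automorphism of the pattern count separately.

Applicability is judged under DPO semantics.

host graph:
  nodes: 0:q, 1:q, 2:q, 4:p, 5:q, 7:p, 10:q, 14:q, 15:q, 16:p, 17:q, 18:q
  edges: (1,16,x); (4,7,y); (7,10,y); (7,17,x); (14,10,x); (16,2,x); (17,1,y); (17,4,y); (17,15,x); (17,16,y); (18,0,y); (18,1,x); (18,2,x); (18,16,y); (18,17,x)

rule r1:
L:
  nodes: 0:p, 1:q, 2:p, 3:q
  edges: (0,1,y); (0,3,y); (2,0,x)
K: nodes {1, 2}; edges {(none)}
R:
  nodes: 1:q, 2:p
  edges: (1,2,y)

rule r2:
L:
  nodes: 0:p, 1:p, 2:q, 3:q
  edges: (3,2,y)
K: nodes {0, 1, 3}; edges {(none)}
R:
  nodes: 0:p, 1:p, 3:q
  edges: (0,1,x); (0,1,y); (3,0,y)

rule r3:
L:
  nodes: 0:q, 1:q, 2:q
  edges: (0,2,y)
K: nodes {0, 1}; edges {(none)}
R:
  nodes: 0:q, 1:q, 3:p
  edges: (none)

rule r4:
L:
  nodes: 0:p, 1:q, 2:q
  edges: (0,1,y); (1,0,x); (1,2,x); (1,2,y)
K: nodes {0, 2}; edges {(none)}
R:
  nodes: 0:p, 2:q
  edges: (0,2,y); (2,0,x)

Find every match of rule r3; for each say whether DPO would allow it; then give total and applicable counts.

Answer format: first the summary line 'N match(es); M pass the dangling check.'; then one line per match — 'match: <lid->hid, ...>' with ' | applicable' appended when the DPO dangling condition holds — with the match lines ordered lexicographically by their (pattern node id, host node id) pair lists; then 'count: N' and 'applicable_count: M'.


14 match(es); 7 pass the dangling check.
match: 0->17, 1->0, 2->1
match: 0->17, 1->2, 2->1
match: 0->17, 1->5, 2->1
match: 0->17, 1->10, 2->1
match: 0->17, 1->14, 2->1
match: 0->17, 1->15, 2->1
match: 0->17, 1->18, 2->1
match: 0->18, 1->1, 2->0 | applicable
match: 0->18, 1->2, 2->0 | applicable
match: 0->18, 1->5, 2->0 | applicable
match: 0->18, 1->10, 2->0 | applicable
match: 0->18, 1->14, 2->0 | applicable
match: 0->18, 1->15, 2->0 | applicable
match: 0->18, 1->17, 2->0 | applicable
count: 14
applicable_count: 7


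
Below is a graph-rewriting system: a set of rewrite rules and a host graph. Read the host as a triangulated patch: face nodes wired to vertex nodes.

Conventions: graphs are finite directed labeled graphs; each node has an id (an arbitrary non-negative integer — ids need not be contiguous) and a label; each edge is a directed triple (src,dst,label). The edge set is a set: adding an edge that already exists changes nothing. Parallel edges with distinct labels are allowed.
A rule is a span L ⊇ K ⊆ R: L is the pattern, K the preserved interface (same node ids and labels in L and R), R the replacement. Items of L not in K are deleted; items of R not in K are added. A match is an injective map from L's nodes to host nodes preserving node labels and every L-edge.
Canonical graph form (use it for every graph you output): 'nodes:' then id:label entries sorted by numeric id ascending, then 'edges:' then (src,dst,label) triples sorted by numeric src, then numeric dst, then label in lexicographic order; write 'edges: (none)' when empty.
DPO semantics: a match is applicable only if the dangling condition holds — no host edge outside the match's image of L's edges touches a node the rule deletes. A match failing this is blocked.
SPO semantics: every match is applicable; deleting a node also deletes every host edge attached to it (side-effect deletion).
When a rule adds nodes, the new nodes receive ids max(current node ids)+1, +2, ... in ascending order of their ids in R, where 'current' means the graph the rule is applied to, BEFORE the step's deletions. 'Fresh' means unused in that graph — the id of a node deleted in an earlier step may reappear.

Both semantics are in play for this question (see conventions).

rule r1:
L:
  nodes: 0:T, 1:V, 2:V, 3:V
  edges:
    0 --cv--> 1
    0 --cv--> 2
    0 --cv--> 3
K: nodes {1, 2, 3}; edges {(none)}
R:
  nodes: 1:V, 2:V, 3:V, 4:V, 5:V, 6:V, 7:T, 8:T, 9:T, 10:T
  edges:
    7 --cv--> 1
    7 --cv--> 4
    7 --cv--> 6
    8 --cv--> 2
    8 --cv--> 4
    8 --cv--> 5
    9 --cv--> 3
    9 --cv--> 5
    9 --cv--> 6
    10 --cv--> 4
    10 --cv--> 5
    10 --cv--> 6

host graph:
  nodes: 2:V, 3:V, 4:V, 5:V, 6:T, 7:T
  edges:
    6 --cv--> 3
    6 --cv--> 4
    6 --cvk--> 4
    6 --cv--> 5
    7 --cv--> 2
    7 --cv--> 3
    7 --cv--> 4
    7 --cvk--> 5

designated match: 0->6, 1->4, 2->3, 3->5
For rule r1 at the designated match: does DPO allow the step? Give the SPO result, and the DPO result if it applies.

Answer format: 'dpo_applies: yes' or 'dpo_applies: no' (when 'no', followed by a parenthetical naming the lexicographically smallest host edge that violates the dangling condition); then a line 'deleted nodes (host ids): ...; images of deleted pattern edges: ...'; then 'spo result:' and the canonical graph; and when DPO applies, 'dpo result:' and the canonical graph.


dpo_applies: no
(the rule deletes node 6, which keeps host edge (6,4,cvk) outside the match image — the dangling condition fails, DPO blocks; SPO proceeds and side-deletes such edges)
deleted nodes (host ids): 6; images of deleted pattern edges: (6,3,cv); (6,4,cv); (6,5,cv)
spo result:
nodes: 2:V, 3:V, 4:V, 5:V, 7:T, 8:V, 9:V, 10:V, 11:T, 12:T, 13:T, 14:T
edges: (7,2,cv); (7,3,cv); (7,4,cv); (7,5,cvk); (11,4,cv); (11,8,cv); (11,10,cv); (12,3,cv); (12,8,cv); (12,9,cv); (13,5,cv); (13,9,cv); (13,10,cv); (14,8,cv); (14,9,cv); (14,10,cv)


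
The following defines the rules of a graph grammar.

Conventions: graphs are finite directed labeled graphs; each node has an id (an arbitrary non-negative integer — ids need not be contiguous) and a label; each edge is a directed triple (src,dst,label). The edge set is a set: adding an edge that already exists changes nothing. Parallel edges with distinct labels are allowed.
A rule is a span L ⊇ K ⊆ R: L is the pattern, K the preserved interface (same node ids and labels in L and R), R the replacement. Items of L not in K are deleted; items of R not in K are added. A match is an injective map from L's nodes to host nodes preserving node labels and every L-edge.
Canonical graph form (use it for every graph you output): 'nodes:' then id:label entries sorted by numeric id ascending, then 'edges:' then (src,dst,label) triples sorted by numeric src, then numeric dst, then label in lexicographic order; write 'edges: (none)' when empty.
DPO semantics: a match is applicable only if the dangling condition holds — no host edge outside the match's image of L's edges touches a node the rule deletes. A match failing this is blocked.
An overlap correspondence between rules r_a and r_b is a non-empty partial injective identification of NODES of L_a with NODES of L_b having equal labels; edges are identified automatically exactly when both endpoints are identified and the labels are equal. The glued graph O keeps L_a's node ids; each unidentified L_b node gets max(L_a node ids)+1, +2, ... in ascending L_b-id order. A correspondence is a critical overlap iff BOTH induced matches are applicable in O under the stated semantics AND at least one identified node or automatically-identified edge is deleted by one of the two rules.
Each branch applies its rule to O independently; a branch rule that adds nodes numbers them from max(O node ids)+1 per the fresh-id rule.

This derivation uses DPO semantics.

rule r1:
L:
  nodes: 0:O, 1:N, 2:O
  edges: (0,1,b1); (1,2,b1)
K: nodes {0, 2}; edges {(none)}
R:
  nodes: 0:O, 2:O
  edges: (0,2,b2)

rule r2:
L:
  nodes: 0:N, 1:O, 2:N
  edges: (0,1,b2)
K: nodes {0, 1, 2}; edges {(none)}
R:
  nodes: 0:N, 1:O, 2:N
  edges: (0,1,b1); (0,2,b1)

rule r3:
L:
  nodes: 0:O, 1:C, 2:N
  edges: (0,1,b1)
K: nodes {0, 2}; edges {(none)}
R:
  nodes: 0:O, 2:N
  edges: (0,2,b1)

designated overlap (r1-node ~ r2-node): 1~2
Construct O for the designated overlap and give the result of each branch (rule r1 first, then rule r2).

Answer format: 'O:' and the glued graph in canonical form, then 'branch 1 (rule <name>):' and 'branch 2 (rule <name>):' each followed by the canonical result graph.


O:
nodes: 0:O, 1:N, 2:O, 3:N, 4:O
edges: (0,1,b1); (1,2,b1); (3,4,b2)
branch 1 (rule r1):
nodes: 0:O, 2:O, 3:N, 4:O
edges: (0,2,b2); (3,4,b2)
branch 2 (rule r2):
nodes: 0:O, 1:N, 2:O, 3:N, 4:O
edges: (0,1,b1); (1,2,b1); (3,1,b1); (3,4,b1)


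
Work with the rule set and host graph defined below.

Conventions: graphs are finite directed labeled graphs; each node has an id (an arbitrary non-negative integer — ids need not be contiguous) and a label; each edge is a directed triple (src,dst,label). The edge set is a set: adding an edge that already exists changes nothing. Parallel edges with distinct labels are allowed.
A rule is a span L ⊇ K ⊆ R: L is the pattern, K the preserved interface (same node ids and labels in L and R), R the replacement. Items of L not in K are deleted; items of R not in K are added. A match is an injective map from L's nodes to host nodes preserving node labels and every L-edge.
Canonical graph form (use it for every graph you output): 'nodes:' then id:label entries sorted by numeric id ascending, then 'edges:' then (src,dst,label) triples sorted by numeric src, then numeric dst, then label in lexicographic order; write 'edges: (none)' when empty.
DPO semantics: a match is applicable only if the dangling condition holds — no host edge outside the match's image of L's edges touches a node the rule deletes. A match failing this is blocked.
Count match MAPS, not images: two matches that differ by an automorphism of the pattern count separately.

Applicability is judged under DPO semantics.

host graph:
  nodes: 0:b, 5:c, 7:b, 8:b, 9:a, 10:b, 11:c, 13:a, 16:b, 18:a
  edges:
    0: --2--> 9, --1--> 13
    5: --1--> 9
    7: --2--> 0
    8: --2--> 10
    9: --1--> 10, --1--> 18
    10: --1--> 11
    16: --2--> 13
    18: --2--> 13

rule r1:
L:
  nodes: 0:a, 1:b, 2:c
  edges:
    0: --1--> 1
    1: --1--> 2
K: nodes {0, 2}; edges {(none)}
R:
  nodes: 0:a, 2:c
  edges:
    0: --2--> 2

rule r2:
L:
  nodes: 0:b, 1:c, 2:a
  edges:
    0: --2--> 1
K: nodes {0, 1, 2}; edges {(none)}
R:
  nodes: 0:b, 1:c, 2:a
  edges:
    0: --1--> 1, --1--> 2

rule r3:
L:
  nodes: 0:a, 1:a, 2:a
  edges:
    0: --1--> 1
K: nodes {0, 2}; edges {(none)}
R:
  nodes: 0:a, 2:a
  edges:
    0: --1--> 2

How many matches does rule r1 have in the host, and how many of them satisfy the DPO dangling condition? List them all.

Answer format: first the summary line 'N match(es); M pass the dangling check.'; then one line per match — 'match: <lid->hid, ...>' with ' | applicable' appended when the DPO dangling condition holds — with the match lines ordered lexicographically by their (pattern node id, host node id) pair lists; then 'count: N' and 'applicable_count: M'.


1 match(es); 0 pass the dangling check.
match: 0->9, 1->10, 2->11
count: 1
applicable_count: 0


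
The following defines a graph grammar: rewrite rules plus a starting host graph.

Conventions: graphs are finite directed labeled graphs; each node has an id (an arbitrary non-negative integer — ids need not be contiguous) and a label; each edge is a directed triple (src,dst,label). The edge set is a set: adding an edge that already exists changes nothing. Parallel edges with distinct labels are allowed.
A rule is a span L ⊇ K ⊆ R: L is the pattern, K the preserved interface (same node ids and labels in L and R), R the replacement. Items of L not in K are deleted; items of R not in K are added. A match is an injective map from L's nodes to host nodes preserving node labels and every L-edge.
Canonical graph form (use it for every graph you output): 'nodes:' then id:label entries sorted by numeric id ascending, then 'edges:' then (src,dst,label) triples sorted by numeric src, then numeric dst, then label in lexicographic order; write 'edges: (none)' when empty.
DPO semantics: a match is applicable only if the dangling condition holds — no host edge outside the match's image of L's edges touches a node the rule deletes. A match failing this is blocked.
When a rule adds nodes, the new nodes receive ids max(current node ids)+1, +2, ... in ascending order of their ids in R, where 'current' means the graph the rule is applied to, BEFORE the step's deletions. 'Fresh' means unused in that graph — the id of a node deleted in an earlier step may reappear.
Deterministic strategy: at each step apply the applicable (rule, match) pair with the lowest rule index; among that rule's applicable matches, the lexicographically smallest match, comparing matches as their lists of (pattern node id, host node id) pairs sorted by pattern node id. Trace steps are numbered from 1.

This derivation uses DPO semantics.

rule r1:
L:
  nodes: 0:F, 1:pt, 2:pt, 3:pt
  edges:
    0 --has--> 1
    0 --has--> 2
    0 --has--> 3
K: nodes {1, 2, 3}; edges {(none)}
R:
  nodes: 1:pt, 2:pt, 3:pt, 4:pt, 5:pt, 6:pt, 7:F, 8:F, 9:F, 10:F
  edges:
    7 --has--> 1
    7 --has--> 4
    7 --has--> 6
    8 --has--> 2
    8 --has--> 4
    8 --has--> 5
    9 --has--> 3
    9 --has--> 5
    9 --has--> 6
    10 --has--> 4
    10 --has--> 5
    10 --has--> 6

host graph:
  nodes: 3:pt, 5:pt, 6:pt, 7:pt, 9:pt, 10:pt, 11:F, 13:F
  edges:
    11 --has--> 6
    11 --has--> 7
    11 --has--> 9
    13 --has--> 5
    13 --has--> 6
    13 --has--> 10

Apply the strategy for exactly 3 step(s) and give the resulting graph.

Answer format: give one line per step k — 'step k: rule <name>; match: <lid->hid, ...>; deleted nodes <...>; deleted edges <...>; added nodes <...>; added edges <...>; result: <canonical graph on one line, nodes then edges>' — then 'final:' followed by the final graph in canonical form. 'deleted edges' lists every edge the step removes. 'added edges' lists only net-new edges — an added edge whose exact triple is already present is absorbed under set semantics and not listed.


step 1: rule r1; match: 0->11, 1->6, 2->7, 3->9; deleted nodes 11; deleted edges (11,6,has); (11,7,has); (11,9,has); added nodes 14, 15, 16, 17, 18, 19, 20; added edges (17,6,has); (17,14,has); (17,16,has); (18,7,has); (18,14,has); (18,15,has); (19,9,has); (19,15,has); (19,16,has); (20,14,has); (20,15,has); (20,16,has); result: nodes: 3:pt, 5:pt, 6:pt, 7:pt, 9:pt, 10:pt, 13:F, 14:pt, 15:pt, 16:pt, 17:F, 18:F, 19:F, 20:F edges: (13,5,has); (13,6,has); (13,10,has); (17,6,has); (17,14,has); (17,16,has); (18,7,has); (18,14,has); (18,15,has); (19,9,has); (19,15,has); (19,16,has); (20,14,has); (20,15,has); (20,16,has)
step 2: rule r1; match: 0->13, 1->5, 2->6, 3->10; deleted nodes 13; deleted edges (13,5,has); (13,6,has); (13,10,has); added nodes 21, 22, 23, 24, 25, 26, 27; added edges (24,5,has); (24,21,has); (24,23,has); (25,6,has); (25,21,has); (25,22,has); (26,10,has); (26,22,has); (26,23,has); (27,21,has); (27,22,has); (27,23,has); result: nodes: 3:pt, 5:pt, 6:pt, 7:pt, 9:pt, 10:pt, 14:pt, 15:pt, 16:pt, 17:F, 18:F, 19:F, 20:F, 21:pt, 22:pt, 23:pt, 24:F, 25:F, 26:F, 27:F edges: (17,6,has); (17,14,has); (17,16,has); (18,7,has); (18,14,has); (18,15,has); (19,9,has); (19,15,has); (19,16,has); (20,14,has); (20,15,has); (20,16,has); (24,5,has); (24,21,has); (24,23,has); (25,6,has); (25,21,has); (25,22,has); (26,10,has); (26,22,has); (26,23,has); (27,21,has); (27,22,has); (27,23,has)
step 3: rule r1; match: 0->17, 1->6, 2->14, 3->16; deleted nodes 17; deleted edges (17,6,has); (17,14,has); (17,16,has); added nodes 28, 29, 30, 31, 32, 33, 34; added edges (31,6,has); (31,28,has); (31,30,has); (32,14,has); (32,28,has); (32,29,has); (33,16,has); (33,29,has); (33,30,has); (34,28,has); (34,29,has); (34,30,has); result: nodes: 3:pt, 5:pt, 6:pt, 7:pt, 9:pt, 10:pt, 14:pt, 15:pt, 16:pt, 18:F, 19:F, 20:F, 21:pt, 22:pt, 23:pt, 24:F, 25:F, 26:F, 27:F, 28:pt, 29:pt, 30:pt, 31:F, 32:F, 33:F, 34:F edges: (18,7,has); (18,14,has); (18,15,has); (19,9,has); (19,15,has); (19,16,has); (20,14,has); (20,15,has); (20,16,has); (24,5,has); (24,21,has); (24,23,has); (25,6,has); (25,21,has); (25,22,has); (26,10,has); (26,22,has); (26,23,has); (27,21,has); (27,22,has); (27,23,has); (31,6,has); (31,28,has); (31,30,has); (32,14,has); (32,28,has); (32,29,has); (33,16,has); (33,29,has); (33,30,has); (34,28,has); (34,29,has); (34,30,has)
final:
nodes: 3:pt, 5:pt, 6:pt, 7:pt, 9:pt, 10:pt, 14:pt, 15:pt, 16:pt, 18:F, 19:F, 20:F, 21:pt, 22:pt, 23:pt, 24:F, 25:F, 26:F, 27:F, 28:pt, 29:pt, 30:pt, 31:F, 32:F, 33:F, 34:F
edges: (18,7,has); (18,14,has); (18,15,has); (19,9,has); (19,15,has); (19,16,has); (20,14,has); (20,15,has); (20,16,has); (24,5,has); (24,21,has); (24,23,has); (25,6,has); (25,21,has); (25,22,has); (26,10,has); (26,22,has); (26,23,has); (27,21,has); (27,22,has); (27,23,has); (31,6,has); (31,28,has); (31,30,has); (32,14,has); (32,28,has); (32,29,has); (33,16,has); (33,29,has); (33,30,has); (34,28,has); (34,29,has); (34,30,has)


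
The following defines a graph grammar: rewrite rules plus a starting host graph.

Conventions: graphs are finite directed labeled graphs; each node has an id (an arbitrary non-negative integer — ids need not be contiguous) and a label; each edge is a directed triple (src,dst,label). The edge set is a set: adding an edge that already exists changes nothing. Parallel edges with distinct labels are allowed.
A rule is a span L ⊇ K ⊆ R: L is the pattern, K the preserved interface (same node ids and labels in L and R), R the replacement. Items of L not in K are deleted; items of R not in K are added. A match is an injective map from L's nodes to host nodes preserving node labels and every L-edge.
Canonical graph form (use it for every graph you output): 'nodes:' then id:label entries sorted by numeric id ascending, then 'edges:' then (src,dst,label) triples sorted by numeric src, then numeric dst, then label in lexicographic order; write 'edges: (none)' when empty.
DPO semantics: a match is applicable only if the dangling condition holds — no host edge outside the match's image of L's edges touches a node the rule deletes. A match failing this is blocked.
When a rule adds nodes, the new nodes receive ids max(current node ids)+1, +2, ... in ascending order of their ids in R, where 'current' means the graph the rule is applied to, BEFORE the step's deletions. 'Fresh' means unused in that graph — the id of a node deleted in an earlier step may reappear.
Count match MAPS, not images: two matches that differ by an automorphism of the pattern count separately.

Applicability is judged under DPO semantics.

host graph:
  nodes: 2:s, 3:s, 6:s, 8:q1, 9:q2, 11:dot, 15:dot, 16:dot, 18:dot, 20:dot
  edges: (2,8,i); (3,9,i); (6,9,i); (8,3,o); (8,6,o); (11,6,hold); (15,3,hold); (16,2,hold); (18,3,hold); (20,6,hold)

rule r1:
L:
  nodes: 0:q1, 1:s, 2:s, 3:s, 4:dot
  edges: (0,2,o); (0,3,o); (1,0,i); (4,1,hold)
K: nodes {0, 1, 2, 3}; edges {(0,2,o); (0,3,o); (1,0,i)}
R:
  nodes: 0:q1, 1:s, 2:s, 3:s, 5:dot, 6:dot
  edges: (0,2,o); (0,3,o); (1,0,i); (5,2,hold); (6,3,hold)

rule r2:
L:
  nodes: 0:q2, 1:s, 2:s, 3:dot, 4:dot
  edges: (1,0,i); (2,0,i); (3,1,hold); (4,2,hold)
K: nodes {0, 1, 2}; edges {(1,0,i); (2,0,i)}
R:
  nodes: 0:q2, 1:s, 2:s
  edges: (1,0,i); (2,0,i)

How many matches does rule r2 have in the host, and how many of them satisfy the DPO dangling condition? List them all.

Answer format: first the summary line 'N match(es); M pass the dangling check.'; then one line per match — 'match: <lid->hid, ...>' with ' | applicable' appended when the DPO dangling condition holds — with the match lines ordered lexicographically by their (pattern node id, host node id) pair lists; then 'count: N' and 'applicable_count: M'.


8 match(es); 8 pass the dangling check.
match: 0->9, 1->3, 2->6, 3->15, 4->11 | applicable
match: 0->9, 1->3, 2->6, 3->15, 4->20 | applicable
match: 0->9, 1->3, 2->6, 3->18, 4->11 | applicable
match: 0->9, 1->3, 2->6, 3->18, 4->20 | applicable
match: 0->9, 1->6, 2->3, 3->11, 4->15 | applicable
match: 0->9, 1->6, 2->3, 3->11, 4->18 | applicable
match: 0->9, 1->6, 2->3, 3->20, 4->15 | applicable
match: 0->9, 1->6, 2->3, 3->20, 4->18 | applicable
count: 8
applicable_count: 8


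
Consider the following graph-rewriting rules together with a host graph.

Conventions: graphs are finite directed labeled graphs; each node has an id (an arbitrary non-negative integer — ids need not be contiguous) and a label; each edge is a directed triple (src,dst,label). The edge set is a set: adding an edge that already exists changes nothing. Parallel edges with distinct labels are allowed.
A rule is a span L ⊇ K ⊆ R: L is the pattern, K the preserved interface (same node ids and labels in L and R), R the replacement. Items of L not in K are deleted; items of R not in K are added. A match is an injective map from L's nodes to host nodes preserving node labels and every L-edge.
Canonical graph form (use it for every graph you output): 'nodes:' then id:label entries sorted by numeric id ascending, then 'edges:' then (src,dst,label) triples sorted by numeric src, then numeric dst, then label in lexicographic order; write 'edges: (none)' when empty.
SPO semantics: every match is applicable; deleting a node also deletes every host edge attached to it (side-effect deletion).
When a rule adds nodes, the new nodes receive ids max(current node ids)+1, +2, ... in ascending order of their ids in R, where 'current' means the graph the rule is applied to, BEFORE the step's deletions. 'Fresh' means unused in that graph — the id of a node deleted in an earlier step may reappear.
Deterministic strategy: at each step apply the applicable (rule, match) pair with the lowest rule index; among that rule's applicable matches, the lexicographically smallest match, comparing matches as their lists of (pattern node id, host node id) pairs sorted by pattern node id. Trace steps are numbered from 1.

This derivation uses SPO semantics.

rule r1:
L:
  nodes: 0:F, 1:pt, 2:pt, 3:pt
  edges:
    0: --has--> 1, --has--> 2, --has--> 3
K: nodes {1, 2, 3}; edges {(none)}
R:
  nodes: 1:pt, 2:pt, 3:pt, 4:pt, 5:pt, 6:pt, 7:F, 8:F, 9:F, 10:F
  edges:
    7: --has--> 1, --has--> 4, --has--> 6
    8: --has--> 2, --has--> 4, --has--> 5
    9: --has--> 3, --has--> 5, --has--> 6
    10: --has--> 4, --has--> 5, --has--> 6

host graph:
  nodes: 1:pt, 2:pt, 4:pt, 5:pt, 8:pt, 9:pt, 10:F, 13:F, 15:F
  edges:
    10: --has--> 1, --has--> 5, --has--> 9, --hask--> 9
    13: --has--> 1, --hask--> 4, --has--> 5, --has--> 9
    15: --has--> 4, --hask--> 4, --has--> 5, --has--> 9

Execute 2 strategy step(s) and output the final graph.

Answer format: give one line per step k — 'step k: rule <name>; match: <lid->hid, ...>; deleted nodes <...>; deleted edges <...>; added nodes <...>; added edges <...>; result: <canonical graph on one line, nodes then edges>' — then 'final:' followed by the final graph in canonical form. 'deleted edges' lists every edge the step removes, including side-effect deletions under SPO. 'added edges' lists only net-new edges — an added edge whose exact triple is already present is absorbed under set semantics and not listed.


step 1: rule r1; match: 0->10, 1->1, 2->5, 3->9; deleted nodes 10; deleted edges (10,1,has); (10,5,has); (10,9,has); (10,9,hask); added nodes 16, 17, 18, 19, 20, 21, 22; added edges (19,1,has); (19,16,has); (19,18,has); (20,5,has); (20,16,has); (20,17,has); (21,9,has); (21,17,has); (21,18,has); (22,16,has); (22,17,has); (22,18,has); result: nodes: 1:pt, 2:pt, 4:pt, 5:pt, 8:pt, 9:pt, 13:F, 15:F, 16:pt, 17:pt, 18:pt, 19:F, 20:F, 21:F, 22:F edges: (13,1,has); (13,4,hask); (13,5,has); (13,9,has); (15,4,has); (15,4,hask); (15,5,has); (15,9,has); (19,1,has); (19,16,has); (19,18,has); (20,5,has); (20,16,has); (20,17,has); (21,9,has); (21,17,has); (21,18,has); (22,16,has); (22,17,has); (22,18,has)
step 2: rule r1; match: 0->13, 1->1, 2->5, 3->9; deleted nodes 13; deleted edges (13,1,has); (13,4,hask); (13,5,has); (13,9,has); added nodes 23, 24, 25, 26, 27, 28, 29; added edges (26,1,has); (26,23,has); (26,25,has); (27,5,has); (27,23,has); (27,24,has); (28,9,has); (28,24,has); (28,25,has); (29,23,has); (29,24,has); (29,25,has); result: nodes: 1:pt, 2:pt, 4:pt, 5:pt, 8:pt, 9:pt, 15:F, 16:pt, 17:pt, 18:pt, 19:F, 20:F, 21:F, 22:F, 23:pt, 24:pt, 25:pt, 26:F, 27:F, 28:F, 29:F edges: (15,4,has); (15,4,hask); (15,5,has); (15,9,has); (19,1,has); (19,16,has); (19,18,has); (20,5,has); (20,16,has); (20,17,has); (21,9,has); (21,17,has); (21,18,has); (22,16,has); (22,17,has); (22,18,has); (26,1,has); (26,23,has); (26,25,has); (27,5,has); (27,23,has); (27,24,has); (28,9,has); (28,24,has); (28,25,has); (29,23,has); (29,24,has); (29,25,has)
final:
nodes: 1:pt, 2:pt, 4:pt, 5:pt, 8:pt, 9:pt, 15:F, 16:pt, 17:pt, 18:pt, 19:F, 20:F, 21:F, 22:F, 23:pt, 24:pt, 25:pt, 26:F, 27:F, 28:F, 29:F
edges: (15,4,has); (15,4,hask); (15,5,has); (15,9,has); (19,1,has); (19,16,has); (19,18,has); (20,5,has); (20,16,has); (20,17,has); (21,9,has); (21,17,has); (21,18,has); (22,16,has); (22,17,has); (22,18,has); (26,1,has); (26,23,has); (26,25,has); (27,5,has); (27,23,has); (27,24,has); (28,9,has); (28,24,has); (28,25,has); (29,23,has); (29,24,has); (29,25,has)


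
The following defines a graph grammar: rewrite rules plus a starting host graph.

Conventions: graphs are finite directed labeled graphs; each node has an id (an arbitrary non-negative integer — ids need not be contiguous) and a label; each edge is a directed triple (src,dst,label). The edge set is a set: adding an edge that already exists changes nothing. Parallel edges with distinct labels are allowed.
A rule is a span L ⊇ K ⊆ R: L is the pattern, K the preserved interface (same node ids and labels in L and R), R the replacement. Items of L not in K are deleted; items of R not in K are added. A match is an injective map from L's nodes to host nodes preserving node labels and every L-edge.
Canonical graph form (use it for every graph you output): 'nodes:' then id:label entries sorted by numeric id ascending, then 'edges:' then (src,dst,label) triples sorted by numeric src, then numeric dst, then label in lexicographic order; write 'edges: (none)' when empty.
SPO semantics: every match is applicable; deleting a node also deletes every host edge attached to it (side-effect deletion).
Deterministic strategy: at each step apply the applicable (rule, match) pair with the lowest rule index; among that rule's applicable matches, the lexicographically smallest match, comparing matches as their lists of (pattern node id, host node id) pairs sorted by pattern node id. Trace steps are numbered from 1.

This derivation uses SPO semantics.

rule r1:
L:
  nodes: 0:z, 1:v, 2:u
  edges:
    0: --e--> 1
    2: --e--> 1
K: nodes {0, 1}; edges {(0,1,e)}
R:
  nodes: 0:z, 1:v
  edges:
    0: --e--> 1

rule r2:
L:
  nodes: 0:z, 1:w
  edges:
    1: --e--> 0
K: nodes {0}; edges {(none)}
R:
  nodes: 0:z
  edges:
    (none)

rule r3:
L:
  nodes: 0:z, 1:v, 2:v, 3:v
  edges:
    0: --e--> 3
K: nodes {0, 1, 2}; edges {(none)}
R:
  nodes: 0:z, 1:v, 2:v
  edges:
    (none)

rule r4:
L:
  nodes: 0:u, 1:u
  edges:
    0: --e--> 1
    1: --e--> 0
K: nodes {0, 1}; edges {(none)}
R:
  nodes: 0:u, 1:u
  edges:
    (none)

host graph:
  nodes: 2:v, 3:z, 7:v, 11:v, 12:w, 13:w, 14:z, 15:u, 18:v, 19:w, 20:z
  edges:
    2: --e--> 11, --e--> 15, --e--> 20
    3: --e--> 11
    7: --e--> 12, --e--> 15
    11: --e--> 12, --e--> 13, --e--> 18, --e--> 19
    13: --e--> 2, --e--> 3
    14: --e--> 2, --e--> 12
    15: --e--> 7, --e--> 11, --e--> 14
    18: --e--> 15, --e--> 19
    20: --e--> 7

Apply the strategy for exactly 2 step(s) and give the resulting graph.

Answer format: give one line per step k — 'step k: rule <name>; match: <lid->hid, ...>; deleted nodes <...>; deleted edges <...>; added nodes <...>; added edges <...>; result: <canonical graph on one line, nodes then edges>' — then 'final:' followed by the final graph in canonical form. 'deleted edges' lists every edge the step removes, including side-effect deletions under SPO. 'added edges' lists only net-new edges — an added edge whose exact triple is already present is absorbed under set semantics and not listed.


step 1: rule r1; match: 0->3, 1->11, 2->15; deleted nodes 15; deleted edges (2,15,e); (7,15,e); (15,7,e); (15,11,e); (15,14,e); (18,15,e); added nodes (none); added edges (none); result: nodes: 2:v, 3:z, 7:v, 11:v, 12:w, 13:w, 14:z, 18:v, 19:w, 20:z edges: (2,11,e); (2,20,e); (3,11,e); (7,12,e); (11,12,e); (11,13,e); (11,18,e); (11,19,e); (13,2,e); (13,3,e); (14,2,e); (14,12,e); (18,19,e); (20,7,e)
step 2: rule r2; match: 0->3, 1->13; deleted nodes 13; deleted edges (11,13,e); (13,2,e); (13,3,e); added nodes (none); added edges (none); result: nodes: 2:v, 3:z, 7:v, 11:v, 12:w, 14:z, 18:v, 19:w, 20:z edges: (2,11,e); (2,20,e); (3,11,e); (7,12,e); (11,12,e); (11,18,e); (11,19,e); (14,2,e); (14,12,e); (18,19,e); (20,7,e)
final:
nodes: 2:v, 3:z, 7:v, 11:v, 12:w, 14:z, 18:v, 19:w, 20:z
edges: (2,11,e); (2,20,e); (3,11,e); (7,12,e); (11,12,e); (11,18,e); (11,19,e); (14,2,e); (14,12,e); (18,19,e); (20,7,e)


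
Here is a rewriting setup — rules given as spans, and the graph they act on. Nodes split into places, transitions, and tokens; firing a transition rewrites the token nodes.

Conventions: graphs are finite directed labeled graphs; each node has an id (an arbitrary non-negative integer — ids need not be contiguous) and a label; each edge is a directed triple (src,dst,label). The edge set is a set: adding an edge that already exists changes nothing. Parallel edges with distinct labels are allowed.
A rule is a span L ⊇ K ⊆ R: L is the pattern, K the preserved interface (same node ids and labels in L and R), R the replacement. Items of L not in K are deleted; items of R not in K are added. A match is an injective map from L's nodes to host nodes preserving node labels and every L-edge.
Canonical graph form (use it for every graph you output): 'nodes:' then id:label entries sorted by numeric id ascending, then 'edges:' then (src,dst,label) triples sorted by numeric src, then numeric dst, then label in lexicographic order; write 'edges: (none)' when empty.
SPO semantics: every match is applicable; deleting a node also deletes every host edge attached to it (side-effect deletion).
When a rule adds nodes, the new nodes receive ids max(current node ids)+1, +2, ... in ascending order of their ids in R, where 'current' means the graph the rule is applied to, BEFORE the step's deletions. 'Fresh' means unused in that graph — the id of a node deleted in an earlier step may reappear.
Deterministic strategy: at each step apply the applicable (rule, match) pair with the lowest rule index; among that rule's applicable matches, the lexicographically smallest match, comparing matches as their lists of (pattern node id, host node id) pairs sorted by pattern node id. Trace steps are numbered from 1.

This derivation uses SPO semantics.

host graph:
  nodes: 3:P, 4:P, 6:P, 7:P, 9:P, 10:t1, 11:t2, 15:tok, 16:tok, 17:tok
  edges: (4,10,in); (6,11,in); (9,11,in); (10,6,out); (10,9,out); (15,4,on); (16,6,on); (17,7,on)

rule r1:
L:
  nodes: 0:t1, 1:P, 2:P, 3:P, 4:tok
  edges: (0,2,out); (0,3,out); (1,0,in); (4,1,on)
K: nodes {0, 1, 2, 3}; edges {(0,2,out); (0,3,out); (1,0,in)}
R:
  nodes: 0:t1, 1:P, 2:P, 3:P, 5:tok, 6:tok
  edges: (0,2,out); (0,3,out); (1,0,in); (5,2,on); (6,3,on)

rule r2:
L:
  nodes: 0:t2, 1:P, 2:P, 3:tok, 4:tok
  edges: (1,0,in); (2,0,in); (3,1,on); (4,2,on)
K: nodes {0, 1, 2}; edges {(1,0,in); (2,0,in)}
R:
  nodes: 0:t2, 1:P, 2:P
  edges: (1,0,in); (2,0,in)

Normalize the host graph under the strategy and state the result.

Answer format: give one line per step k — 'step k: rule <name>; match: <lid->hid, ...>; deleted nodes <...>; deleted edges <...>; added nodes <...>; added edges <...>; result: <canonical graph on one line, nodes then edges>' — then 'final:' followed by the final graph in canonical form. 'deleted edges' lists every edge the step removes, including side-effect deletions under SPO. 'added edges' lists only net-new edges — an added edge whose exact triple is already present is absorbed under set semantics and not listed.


step 1: rule r1; match: 0->10, 1->4, 2->6, 3->9, 4->15; deleted nodes 15; deleted edges (15,4,on); added nodes 18, 19; added edges (18,6,on); (19,9,on); result: nodes: 3:P, 4:P, 6:P, 7:P, 9:P, 10:t1, 11:t2, 16:tok, 17:tok, 18:tok, 19:tok edges: (4,10,in); (6,11,in); (9,11,in); (10,6,out); (10,9,out); (16,6,on); (17,7,on); (18,6,on); (19,9,on)
step 2: rule r2; match: 0->11, 1->6, 2->9, 3->16, 4->19; deleted nodes 16, 19; deleted edges (16,6,on); (19,9,on); added nodes (none); added edges (none); result: nodes: 3:P, 4:P, 6:P, 7:P, 9:P, 10:t1, 11:t2, 17:tok, 18:tok edges: (4,10,in); (6,11,in); (9,11,in); (10,6,out); (10,9,out); (17,7,on); (18,6,on)
final:
nodes: 3:P, 4:P, 6:P, 7:P, 9:P, 10:t1, 11:t2, 17:tok, 18:tok
edges: (4,10,in); (6,11,in); (9,11,in); (10,6,out); (10,9,out); (17,7,on); (18,6,on)
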